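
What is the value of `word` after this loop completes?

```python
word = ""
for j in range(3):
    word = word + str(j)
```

Concatenate digits 0 to 2
`word` takes the values: "" → "0" → "01" → "012"

Answer: "012"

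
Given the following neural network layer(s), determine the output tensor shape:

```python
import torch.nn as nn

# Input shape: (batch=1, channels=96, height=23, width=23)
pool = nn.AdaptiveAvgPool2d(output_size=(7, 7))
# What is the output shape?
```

Input: (1, 96, 23, 23) -> Output: (1, 96, 7, 7)

Answer: (1, 96, 7, 7)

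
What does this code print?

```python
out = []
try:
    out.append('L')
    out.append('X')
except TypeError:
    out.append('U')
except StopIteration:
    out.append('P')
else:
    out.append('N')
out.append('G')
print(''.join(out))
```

Execution trace: 'L' (try body) → 'X' (try body, no exception) → 'N' (else) → 'G' (after the try/except). Output: LXNG

Answer: LXNG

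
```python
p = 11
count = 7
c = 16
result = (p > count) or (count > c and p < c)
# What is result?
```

Trace:
`p = 11` → p = 11
`count = 7` → count = 7
`c = 16` → c = 16
`result = (p > count) or (count > c and p < c)` → result = True
So result = True

Answer: True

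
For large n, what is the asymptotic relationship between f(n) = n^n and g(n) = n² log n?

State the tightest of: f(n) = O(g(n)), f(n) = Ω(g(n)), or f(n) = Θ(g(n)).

n^n vs n² log n: f(n) = Ω(g(n)) but not O(g(n)) — n^n grows strictly faster than n² log n.

Answer: f(n) = Ω(g(n)) but not O(g(n)) — n^n grows strictly faster than n² log n.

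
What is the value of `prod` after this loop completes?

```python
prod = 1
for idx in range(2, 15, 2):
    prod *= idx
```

Product of even numbers 2 to 14
`prod` takes the values: 1 → 2 → 8 → 48 → 384 → 3840 → 46080 → 645120

Answer: 645120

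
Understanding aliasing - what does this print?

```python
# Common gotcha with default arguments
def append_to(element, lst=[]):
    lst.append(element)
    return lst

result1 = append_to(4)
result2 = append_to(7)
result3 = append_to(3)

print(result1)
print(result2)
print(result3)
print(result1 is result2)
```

Key concept: mutable default argument gotcha.
Step by step:
`result1 = append_to(4)` → result1 = [4]
`result2 = append_to(7)` → result1 = [4, 7] (same object as result2); result2 = [4, 7] (same object as result1)
`result3 = append_to(3)` → result1 = [4, 7, 3] (same object as result2, result3); result2 = [4, 7, 3] (same object as result1, result3); result3 = [4, 7, 3] (same object as result1, result2)
`print(result1)` → prints [4, 7, 3]
`print(result2)` → prints [4, 7, 3]
`print(result3)` → prints [4, 7, 3]
`print(result1 is result2)` → prints True

Answer:
[4, 7, 3]
[4, 7, 3]
[4, 7, 3]
True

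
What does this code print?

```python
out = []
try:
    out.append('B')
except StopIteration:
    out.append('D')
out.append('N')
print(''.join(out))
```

Execution trace: 'B' (try body, no exception) → 'N' (after the try/except). Output: BN

Answer: BN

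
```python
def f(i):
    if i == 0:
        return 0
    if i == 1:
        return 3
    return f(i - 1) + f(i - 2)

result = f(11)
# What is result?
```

Build up from base cases: f(0)=0, f(1)=3, f(2)=3, f(3)=6, f(4)=9, f(5)=15, f(6)=24, ..., f(11)=267

Answer: 267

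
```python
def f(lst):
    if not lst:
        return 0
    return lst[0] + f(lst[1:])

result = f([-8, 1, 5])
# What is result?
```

(-8) + 1 + 5 + 0 = -2

Answer: -2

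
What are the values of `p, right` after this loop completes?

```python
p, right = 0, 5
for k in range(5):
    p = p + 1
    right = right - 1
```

p goes 0→5, right goes 5→0
`p, right` takes the values: (0, 5) → (1, 5) → (1, 4) → (2, 4) → (2, 3) → (3, 3) → (3, 2) → (4, 2) → (4, 1) → (5, 1) → (5, 0)

Answer: 5, 0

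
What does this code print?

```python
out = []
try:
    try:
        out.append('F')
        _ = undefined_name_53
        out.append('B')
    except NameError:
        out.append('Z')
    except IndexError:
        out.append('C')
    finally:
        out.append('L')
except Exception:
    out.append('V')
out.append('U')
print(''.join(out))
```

Execution trace: 'F' (inner try body) → 'Z' (inner except NameError) → 'L' (inner finally) → 'U' (after the try/except). Output: FZLU

Answer: FZLU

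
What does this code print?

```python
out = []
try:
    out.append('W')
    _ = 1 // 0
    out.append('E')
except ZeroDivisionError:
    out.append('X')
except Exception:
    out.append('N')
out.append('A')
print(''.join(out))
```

Execution trace: 'W' (try body) → 'X' (except ZeroDivisionError) → 'A' (after the try/except). Output: WXA

Answer: WXA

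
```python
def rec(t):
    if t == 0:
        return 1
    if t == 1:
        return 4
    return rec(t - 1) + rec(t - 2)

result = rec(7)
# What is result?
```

Build up from base cases: rec(0)=1, rec(1)=4, rec(2)=5, rec(3)=9, rec(4)=14, rec(5)=23, rec(6)=37, ..., rec(7)=60

Answer: 60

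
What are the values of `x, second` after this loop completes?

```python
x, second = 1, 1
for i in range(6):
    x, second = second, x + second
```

Fibonacci: after 6 iterations
`x, second` takes the values: (1, 1) → (1, 2) → (2, 3) → (3, 5) → (5, 8) → (8, 13) → (13, 21)

Answer: 13, 21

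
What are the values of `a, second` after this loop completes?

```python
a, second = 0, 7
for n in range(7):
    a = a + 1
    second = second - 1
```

a goes 0→7, second goes 7→0
`a, second` takes the values: (0, 7) → (1, 7) → (1, 6) → (2, 6) → (2, 5) → (3, 5) → (3, 4) → (4, 4) → (4, 3) → (5, 3) → (5, 2) → (6, 2) → (6, 1) → (7, 1) → (7, 0)

Answer: 7, 0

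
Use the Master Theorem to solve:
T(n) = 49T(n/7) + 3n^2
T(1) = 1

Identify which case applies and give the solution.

a=49, b=7, f(n)=3n^2. log_7(49) = 2. Since c=2 = 2, Case 2 applies: T(n) = Θ(n^log_b(a) · log n) = O(n^2 log n).

Answer: O(n^2 log n) - Case 2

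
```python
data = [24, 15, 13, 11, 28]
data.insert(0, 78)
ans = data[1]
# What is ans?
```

Trace:
`data = [24, 15, 13, 11, 28]` → data = [24, 15, 13, 11, 28]
`data.insert(0, 78)` → data = [78, 24, 15, 13, 11, 28]
`ans = data[1]` → ans = 24
So ans = 24

Answer: 24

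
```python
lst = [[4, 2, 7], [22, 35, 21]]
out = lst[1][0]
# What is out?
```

Trace:
`lst = [[4, 2, 7], [22, 35, 21]]` → lst = [[4, 2, 7], [22, 35, 21]]
`out = lst[1][0]` → out = 22
So out = 22

Answer: 22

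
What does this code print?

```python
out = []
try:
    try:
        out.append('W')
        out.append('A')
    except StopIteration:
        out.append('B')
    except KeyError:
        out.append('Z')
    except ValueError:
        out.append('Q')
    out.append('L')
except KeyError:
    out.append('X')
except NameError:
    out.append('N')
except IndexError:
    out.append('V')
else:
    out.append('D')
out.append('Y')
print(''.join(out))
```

Execution trace: 'W' (inner try body) → 'A' (inner try body, no exception) → 'L' (try body, no exception) → 'D' (else) → 'Y' (after the try/except). Output: WALDY

Answer: WALDY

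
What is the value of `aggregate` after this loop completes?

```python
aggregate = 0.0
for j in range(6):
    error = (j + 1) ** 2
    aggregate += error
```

Sum of squared losses 1² + 2² + ... + 6²
`aggregate` takes the values: 0.0 → 1.0 → 5.0 → 14.0 → 30.0 → 55.0 → 91.0

Answer: 91.0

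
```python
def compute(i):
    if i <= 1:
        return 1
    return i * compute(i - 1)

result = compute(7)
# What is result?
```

compute(7) = 7 * 6 * 5 * 4 * 3 * 2 * 1 = 5040

Answer: 5040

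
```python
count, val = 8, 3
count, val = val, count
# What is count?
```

Trace:
`count, val = 8, 3` → count = 8; val = 3
`count, val = val, count` → count = 3; val = 8
So count = 3

Answer: 3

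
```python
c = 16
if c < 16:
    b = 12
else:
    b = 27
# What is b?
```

Trace:
`c = 16` → c = 16
`if c < 16: ...` → c < 16 is False, take else branch → b = 27
So b = 27

Answer: 27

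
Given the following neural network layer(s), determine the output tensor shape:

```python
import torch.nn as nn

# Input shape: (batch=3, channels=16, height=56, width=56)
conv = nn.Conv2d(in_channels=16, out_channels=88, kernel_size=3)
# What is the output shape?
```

Input: (3, 16, 56, 56) -> Output: (3, 88, 54, 54)

Answer: (3, 88, 54, 54)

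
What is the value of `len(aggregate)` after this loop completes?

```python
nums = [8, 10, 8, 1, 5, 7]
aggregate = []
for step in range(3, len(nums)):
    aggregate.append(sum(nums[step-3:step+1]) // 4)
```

Number of 4-element averages
`aggregate` takes the values: [] → [6] → [6, 6] → [6, 6, 5]
So `len(aggregate)` = 3

Answer: 3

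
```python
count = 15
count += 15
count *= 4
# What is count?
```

Trace:
`count = 15` → count = 15
`count += 15` → count = 30
`count *= 4` → count = 120
So count = 120

Answer: 120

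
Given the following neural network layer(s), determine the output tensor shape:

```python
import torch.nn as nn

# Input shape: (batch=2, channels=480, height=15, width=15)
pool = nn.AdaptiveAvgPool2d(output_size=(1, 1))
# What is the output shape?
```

Input: (2, 480, 15, 15) -> Output: (2, 480, 1, 1)

Answer: (2, 480, 1, 1)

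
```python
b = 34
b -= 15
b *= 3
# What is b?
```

Trace:
`b = 34` → b = 34
`b -= 15` → b = 19
`b *= 3` → b = 57
So b = 57

Answer: 57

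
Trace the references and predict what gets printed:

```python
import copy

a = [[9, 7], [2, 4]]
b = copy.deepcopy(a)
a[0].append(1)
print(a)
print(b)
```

Key concept: deep copy is fully independent.
Step by step:
`a = [[9, 7], [2, 4]]` → a = [[9, 7], [2, 4]]
`b = copy.deepcopy(a)` → b = [[9, 7], [2, 4]]
`a[0].append(1)` → a = [[9, 7, 1], [2, 4]]
`print(a)` → prints [[9, 7, 1], [2, 4]]
`print(b)` → prints [[9, 7], [2, 4]]

Answer:
[[9, 7, 1], [2, 4]]
[[9, 7], [2, 4]]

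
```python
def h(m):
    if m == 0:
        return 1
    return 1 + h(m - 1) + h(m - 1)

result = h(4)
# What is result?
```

h(m) = 1 + 2·h(m-1), h(0)=1. Closed form: (1+1)·2^4 - 1 = 31.

Answer: 31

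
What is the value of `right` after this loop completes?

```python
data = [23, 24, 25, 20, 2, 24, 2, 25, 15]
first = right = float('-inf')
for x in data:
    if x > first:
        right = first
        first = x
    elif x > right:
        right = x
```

Second largest (with repeats) in [23, 24, 25, 20, 2, 24, 2, 25, 15]
`right` takes the values: -inf → 23 → 24 → 25

Answer: 25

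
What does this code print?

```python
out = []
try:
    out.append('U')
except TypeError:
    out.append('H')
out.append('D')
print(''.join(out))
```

Execution trace: 'U' (try body, no exception) → 'D' (after the try/except). Output: UD

Answer: UD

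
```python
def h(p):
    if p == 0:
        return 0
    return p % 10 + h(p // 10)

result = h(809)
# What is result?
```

Sum of digits of 809: 9 + 0 + 8 = 17

Answer: 17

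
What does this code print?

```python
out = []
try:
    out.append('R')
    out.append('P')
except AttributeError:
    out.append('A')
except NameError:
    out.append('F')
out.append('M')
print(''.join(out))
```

Execution trace: 'R' (try body) → 'P' (try body, no exception) → 'M' (after the try/except). Output: RPM

Answer: RPM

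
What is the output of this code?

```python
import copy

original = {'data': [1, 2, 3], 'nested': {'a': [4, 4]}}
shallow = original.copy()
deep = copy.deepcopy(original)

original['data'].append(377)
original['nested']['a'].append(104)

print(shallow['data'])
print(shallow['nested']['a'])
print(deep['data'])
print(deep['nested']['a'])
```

Key concept: comparing shallow vs deep copy.
Step by step:
`original = {'data': [1, 2, 3], 'nested': {'a': [4, 4]}}` → original = {'data': [1, 2, 3], 'nested': {'a': [4, 4]}}
`shallow = original.copy()` → shallow = {'data': [1, 2, 3], 'nested': {'a': [4, 4]}}
`deep = copy.deepcopy(original)` → deep = {'data': [1, 2, 3], 'nested': {'a': [4, 4]}}
`original['data'].append(377)` → original = {'data': [1, 2, 3, 377], 'nested': {'a': [4, 4]}}; shallow = {'data': [1, 2, 3, 377], 'nested': {'a': [4, 4]}}
`original['nested']['a'].append(104)` → original = {'data': [1, 2, 3, 377], 'nested': {'a': [4, 4, 104]}}; shallow = {'data': [1, 2, 3, 377], 'nested': {'a': [4, 4, 104]}}
`print(shallow['data'])` → prints [1, 2, 3, 377]
`print(shallow['nested']['a'])` → prints [4, 4, 104]
`print(deep['data'])` → prints [1, 2, 3]
`print(deep['nested']['a'])` → prints [4, 4]

Answer:
[1, 2, 3, 377]
[4, 4, 104]
[1, 2, 3]
[4, 4]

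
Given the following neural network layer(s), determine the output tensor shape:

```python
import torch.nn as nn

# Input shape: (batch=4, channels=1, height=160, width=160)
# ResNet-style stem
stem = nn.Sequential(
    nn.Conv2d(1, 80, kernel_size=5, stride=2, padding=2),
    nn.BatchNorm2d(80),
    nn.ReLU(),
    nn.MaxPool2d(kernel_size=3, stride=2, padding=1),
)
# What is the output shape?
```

Input: (4, 1, 160, 160) -> after Conv2d 5x5 stride=2: (4, 80, 80, 80) -> Output: (4, 80, 40, 40)

Answer: (4, 80, 40, 40)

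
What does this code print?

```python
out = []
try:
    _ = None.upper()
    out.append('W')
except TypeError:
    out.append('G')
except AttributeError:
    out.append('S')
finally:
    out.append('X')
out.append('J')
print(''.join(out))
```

Execution trace: 'S' (except AttributeError) → 'X' (finally) → 'J' (after the try/except). Output: SXJ

Answer: SXJ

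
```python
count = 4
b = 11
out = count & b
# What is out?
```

Trace:
`count = 4` → count = 4
`b = 11` → b = 11
`out = count & b` → out = 0
So out = 0

Answer: 0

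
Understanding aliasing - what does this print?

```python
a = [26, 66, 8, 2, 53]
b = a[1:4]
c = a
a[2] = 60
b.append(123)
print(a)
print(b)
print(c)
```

Key concept: slice vs alias.
Step by step:
`a = [26, 66, 8, 2, 53]` → a = [26, 66, 8, 2, 53]
`b = a[1:4]` → b = [66, 8, 2]
`c = a` → c = [26, 66, 8, 2, 53] (same object as a)
`a[2] = 60` → a = [26, 66, 60, 2, 53] (same object as c); c = [26, 66, 60, 2, 53] (same object as a)
`b.append(123)` → b = [66, 8, 2, 123]
`print(a)` → prints [26, 66, 60, 2, 53]
`print(b)` → prints [66, 8, 2, 123]
`print(c)` → prints [26, 66, 60, 2, 53]

Answer:
[26, 66, 60, 2, 53]
[66, 8, 2, 123]
[26, 66, 60, 2, 53]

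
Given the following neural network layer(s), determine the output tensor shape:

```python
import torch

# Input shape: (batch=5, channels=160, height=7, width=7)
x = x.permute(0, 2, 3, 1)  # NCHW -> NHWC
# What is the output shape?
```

Input: (5, 160, 7, 7) -> Output: (5, 7, 7, 160)

Answer: (5, 7, 7, 160)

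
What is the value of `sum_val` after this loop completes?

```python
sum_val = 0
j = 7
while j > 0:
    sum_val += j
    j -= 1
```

Sum 7 down to 1
`sum_val` takes the values: 0 → 7 → 13 → 18 → 22 → 25 → 27 → 28

Answer: 28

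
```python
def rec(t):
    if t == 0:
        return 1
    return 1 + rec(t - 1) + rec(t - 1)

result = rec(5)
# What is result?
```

rec(t) = 1 + 2·rec(t-1), rec(0)=1. Closed form: (1+1)·2^5 - 1 = 63.

Answer: 63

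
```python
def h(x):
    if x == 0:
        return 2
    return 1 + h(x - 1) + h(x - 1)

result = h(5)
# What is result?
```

h(x) = 1 + 2·h(x-1), h(0)=2. Closed form: (2+1)·2^5 - 1 = 95.

Answer: 95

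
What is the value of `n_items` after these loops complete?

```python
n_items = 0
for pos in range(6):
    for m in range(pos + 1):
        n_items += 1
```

Triangle: 1 + 2 + ... + 6
`n_items` takes the values: 0 → 1 → 2 → 3 → 4 → 5 → 6 → 7 → 8 → 9 → 10 → 11 → 12 → 13 → 14 → 15 → 16 → 17 → 18 → 19 → 20 → 21

Answer: 21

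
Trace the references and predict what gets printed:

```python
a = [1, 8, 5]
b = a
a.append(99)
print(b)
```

Key concept: basic list aliasing.
Step by step:
`a = [1, 8, 5]` → a = [1, 8, 5]
`b = a` → b = [1, 8, 5] (same object as a)
`a.append(99)` → a = [1, 8, 5, 99] (same object as b); b = [1, 8, 5, 99] (same object as a)
`print(b)` → prints [1, 8, 5, 99]

Answer: [1, 8, 5, 99]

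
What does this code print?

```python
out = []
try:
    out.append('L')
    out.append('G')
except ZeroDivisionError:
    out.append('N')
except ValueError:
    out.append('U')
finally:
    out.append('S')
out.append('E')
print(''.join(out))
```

Execution trace: 'L' (try body) → 'G' (try body, no exception) → 'S' (finally) → 'E' (after the try/except). Output: LGSE

Answer: LGSE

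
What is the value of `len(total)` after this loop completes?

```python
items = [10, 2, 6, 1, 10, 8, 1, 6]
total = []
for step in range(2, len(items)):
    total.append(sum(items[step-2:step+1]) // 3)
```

Number of 3-element averages
`total` takes the values: [] → [6] → [6, 3] → [6, 3, 5] → [6, 3, 5, 6] → [6, 3, 5, 6, 6] → [6, 3, 5, 6, 6, 5]
So `len(total)` = 6

Answer: 6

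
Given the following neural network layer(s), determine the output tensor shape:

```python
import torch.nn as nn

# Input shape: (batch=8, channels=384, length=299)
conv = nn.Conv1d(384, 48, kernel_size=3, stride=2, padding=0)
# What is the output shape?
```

Input: (8, 384, 299) -> Output: (8, 48, 149)

Answer: (8, 48, 149)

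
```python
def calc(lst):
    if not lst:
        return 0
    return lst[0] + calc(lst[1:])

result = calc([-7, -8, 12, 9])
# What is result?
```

(-7) + (-8) + 12 + 9 + 0 = 6

Answer: 6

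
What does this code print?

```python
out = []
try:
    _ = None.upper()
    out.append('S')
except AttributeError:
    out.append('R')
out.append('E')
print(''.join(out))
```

Execution trace: 'R' (except AttributeError) → 'E' (after the try/except). Output: RE

Answer: RE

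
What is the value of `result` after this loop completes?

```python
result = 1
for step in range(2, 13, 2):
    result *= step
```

Product of even numbers 2 to 12
`result` takes the values: 1 → 2 → 8 → 48 → 384 → 3840 → 46080

Answer: 46080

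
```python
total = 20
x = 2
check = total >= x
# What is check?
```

Trace:
`total = 20` → total = 20
`x = 2` → x = 2
`check = total >= x` → check = True
So check = True

Answer: True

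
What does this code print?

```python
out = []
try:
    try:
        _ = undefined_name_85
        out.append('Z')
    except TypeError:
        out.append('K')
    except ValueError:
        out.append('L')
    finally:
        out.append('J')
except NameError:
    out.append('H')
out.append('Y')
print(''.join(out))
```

Execution trace: 'J' (inner finally) → 'H' (outer except NameError) → 'Y' (after the try/except). Output: JHY

Answer: JHY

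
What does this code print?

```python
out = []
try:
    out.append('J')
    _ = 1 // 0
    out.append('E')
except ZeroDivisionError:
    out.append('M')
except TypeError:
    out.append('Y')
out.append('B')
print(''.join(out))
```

Execution trace: 'J' (try body) → 'M' (except ZeroDivisionError) → 'B' (after the try/except). Output: JMB

Answer: JMB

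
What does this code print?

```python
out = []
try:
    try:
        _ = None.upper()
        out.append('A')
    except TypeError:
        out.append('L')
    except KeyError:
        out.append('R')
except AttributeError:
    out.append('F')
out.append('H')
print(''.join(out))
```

Execution trace: 'F' (outer except AttributeError) → 'H' (after the try/except). Output: FH

Answer: FH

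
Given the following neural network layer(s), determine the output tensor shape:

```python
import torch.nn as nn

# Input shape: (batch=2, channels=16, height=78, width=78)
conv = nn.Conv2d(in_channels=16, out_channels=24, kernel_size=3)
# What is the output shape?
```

Input: (2, 16, 78, 78) -> Output: (2, 24, 76, 76)

Answer: (2, 24, 76, 76)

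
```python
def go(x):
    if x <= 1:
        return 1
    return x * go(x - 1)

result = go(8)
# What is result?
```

go(8) = 8 * 7 * 6 * 5 * 4 * 3 * 2 * 1 = 40320

Answer: 40320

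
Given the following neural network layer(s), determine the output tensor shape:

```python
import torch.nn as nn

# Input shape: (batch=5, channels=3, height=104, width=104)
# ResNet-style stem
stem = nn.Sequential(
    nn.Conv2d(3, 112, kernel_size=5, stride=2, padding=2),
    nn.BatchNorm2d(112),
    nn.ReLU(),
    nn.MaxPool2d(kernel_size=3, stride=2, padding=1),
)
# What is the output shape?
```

Input: (5, 3, 104, 104) -> after Conv2d 5x5 stride=2: (5, 112, 52, 52) -> Output: (5, 112, 26, 26)

Answer: (5, 112, 26, 26)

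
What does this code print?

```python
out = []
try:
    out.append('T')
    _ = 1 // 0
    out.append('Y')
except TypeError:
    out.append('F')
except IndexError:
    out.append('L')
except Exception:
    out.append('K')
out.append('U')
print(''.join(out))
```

Execution trace: 'T' (try body) → 'K' (except Exception) → 'U' (after the try/except). Output: TKU

Answer: TKU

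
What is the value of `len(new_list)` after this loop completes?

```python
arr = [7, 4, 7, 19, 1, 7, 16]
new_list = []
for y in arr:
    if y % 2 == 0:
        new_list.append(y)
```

Count even numbers in [7, 4, 7, 19, 1, 7, 16]
`new_list` takes the values: [] → [4] → [4, 16]
So `len(new_list)` = 2

Answer: 2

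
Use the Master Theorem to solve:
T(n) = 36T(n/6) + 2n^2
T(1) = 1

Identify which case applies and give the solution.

a=36, b=6, f(n)=2n^2. log_6(36) = 2. Since c=2 = 2, Case 2 applies: T(n) = Θ(n^log_b(a) · log n) = O(n^2 log n).

Answer: O(n^2 log n) - Case 2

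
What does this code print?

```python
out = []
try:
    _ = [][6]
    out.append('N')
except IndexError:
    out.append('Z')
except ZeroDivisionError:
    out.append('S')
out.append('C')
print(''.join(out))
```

Execution trace: 'Z' (except IndexError) → 'C' (after the try/except). Output: ZC

Answer: ZC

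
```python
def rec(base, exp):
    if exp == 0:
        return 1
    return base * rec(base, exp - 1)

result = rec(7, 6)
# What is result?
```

rec(7, 6) = 7 * 7 * 7 * 7 * 7 * 7 = 117649

Answer: 117649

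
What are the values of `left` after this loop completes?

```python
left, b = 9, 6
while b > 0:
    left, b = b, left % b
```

GCD of 9 and 6
`left` takes the values: 9 → 6 → 3

Answer: 3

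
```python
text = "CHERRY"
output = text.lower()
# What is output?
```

Trace:
`text = "CHERRY"` → text = 'CHERRY'
`output = text.lower()` → output = 'cherry'
So output = 'cherry'

Answer: 'cherry'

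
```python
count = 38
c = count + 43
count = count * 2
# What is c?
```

Trace:
`count = 38` → count = 38
`c = count + 43` → c = 81
`count = count * 2` → count = 76
So c = 81

Answer: 81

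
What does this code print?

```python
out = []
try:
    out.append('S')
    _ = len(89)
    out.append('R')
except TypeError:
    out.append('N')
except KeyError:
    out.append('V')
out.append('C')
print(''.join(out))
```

Execution trace: 'S' (try body) → 'N' (except TypeError) → 'C' (after the try/except). Output: SNC

Answer: SNC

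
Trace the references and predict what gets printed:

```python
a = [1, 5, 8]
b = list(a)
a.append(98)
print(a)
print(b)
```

Key concept: list() constructor creates copy.
Step by step:
`a = [1, 5, 8]` → a = [1, 5, 8]
`b = list(a)` → b = [1, 5, 8]
`a.append(98)` → a = [1, 5, 8, 98]
`print(a)` → prints [1, 5, 8, 98]
`print(b)` → prints [1, 5, 8]

Answer:
[1, 5, 8, 98]
[1, 5, 8]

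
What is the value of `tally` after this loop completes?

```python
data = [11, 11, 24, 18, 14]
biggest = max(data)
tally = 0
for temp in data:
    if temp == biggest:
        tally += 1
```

Count of max value 24 in [11, 11, 24, 18, 14]
`tally` takes the values: 0 → 1

Answer: 1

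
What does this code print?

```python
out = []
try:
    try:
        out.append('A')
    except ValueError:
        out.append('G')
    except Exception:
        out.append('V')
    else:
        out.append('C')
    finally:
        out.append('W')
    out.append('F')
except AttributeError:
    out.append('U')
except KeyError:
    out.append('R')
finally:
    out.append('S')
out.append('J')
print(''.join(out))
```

Execution trace: 'A' (inner try body, no exception) → 'C' (inner else) → 'W' (inner finally) → 'F' (try body, no exception) → 'S' (finally) → 'J' (after the try/except). Output: ACWFSJ

Answer: ACWFSJ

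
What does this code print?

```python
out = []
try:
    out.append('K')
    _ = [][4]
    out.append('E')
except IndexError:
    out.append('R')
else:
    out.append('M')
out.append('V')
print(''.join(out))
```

Execution trace: 'K' (try body) → 'R' (except IndexError) → 'V' (after the try/except). Output: KRV

Answer: KRV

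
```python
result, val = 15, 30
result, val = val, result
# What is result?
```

Trace:
`result, val = 15, 30` → result = 15; val = 30
`result, val = val, result` → result = 30; val = 15
So result = 30

Answer: 30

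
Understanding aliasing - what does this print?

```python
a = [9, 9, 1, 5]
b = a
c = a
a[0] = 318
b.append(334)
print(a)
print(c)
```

Key concept: multiple aliases.
Step by step:
`a = [9, 9, 1, 5]` → a = [9, 9, 1, 5]
`b = a` → b = [9, 9, 1, 5] (same object as a)
`c = a` → c = [9, 9, 1, 5] (same object as a, b)
`a[0] = 318` → a = [318, 9, 1, 5] (same object as b, c); b = [318, 9, 1, 5] (same object as a, c); c = [318, 9, 1, 5] (same object as a, b)
`b.append(334)` → a = [318, 9, 1, 5, 334] (same object as b, c); b = [318, 9, 1, 5, 334] (same object as a, c); c = [318, 9, 1, 5, 334] (same object as a, b)
`print(a)` → prints [318, 9, 1, 5, 334]
`print(c)` → prints [318, 9, 1, 5, 334]

Answer:
[318, 9, 1, 5, 334]
[318, 9, 1, 5, 334]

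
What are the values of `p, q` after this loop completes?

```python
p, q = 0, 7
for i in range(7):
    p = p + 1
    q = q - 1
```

p goes 0→7, q goes 7→0
`p, q` takes the values: (0, 7) → (1, 7) → (1, 6) → (2, 6) → (2, 5) → (3, 5) → (3, 4) → (4, 4) → (4, 3) → (5, 3) → (5, 2) → (6, 2) → (6, 1) → (7, 1) → (7, 0)

Answer: 7, 0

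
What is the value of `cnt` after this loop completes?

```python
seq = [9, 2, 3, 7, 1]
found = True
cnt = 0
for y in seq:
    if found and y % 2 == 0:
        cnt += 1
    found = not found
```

Count even values at even positions
`cnt` takes the values: 0

Answer: 0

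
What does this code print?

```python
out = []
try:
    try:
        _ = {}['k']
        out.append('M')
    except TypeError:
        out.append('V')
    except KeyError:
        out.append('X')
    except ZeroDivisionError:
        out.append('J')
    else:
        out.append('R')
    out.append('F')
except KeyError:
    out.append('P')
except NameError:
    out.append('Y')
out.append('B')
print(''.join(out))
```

Execution trace: 'X' (inner except KeyError) → 'F' (try body, no exception) → 'B' (after the try/except). Output: XFB

Answer: XFB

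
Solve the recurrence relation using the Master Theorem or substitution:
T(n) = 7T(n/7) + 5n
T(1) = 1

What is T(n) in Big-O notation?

By Master Theorem: a=7, b=7, f(n)=5n. Since log_7(7) = 1 and f(n) = Θ(n^1), Case 2 applies. T(n) = O(n log n).

Answer: O(n log n)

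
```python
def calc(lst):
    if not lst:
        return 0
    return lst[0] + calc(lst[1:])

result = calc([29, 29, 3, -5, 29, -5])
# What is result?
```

29 + 29 + 3 + (-5) + 29 + (-5) + 0 = 80

Answer: 80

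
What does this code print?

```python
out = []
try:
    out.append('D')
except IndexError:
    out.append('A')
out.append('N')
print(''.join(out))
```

Execution trace: 'D' (try body, no exception) → 'N' (after the try/except). Output: DN

Answer: DN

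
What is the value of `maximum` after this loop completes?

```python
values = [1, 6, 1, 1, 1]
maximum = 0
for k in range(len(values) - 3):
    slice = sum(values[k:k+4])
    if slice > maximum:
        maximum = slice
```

Max sum of 4-element window in [1, 6, 1, 1, 1]
`maximum` takes the values: 0 → 9

Answer: 9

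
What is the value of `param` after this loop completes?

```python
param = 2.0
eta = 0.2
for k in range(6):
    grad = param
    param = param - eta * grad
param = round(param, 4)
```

Gradient descent: w = 2.0 * (1 - 0.2)^6
`param` takes the values: 2.0 → 1.6 → 1.28 → 1.024 → 0.8192 → 0.65536 → 0.524288 → 0.5243

Answer: 0.5243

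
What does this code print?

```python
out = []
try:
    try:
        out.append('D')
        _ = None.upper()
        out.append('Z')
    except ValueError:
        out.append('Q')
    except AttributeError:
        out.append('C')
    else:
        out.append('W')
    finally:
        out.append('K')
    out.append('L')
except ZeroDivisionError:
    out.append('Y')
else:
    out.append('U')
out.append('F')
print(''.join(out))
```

Execution trace: 'D' (inner try body) → 'C' (inner except AttributeError) → 'K' (inner finally) → 'L' (try body, no exception) → 'U' (else) → 'F' (after the try/except). Output: DCKLUF

Answer: DCKLUF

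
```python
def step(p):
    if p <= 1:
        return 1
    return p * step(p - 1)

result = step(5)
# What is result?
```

step(5) = 5 * 4 * 3 * 2 * 1 = 120

Answer: 120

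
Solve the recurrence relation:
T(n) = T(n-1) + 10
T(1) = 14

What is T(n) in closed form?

Unrolling: T(n) = T(1) + 10·(n-1) = 14 + 10(n-1) = 10n + 4.

Answer: T(n) = 10n + 4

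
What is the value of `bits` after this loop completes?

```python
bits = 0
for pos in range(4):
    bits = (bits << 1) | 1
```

Build 4 consecutive 1-bits: 0b1111
`bits` takes the values: 0 → 1 → 3 → 7 → 15

Answer: 15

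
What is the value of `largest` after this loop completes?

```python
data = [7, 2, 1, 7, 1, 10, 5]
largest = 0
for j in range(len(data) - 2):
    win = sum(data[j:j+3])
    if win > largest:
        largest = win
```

Max sum of 3-element window in [7, 2, 1, 7, 1, 10, 5]
`largest` takes the values: 0 → 10 → 18

Answer: 18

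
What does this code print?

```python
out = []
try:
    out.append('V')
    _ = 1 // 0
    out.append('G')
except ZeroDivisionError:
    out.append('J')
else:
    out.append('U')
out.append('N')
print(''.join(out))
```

Execution trace: 'V' (try body) → 'J' (except ZeroDivisionError) → 'N' (after the try/except). Output: VJN

Answer: VJN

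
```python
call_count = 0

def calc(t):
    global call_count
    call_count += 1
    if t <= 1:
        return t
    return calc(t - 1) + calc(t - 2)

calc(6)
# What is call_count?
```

Calls(t) = 1 + Calls(t-1) + Calls(t-2); Calls(0)=Calls(1)=1. For t=6 this gives 25.

Answer: 25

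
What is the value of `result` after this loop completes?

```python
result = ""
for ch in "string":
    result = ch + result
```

Reverse 'string'
`result` takes the values: "" → "s" → "ts" → "rts" → "irts" → "nirts" → "gnirts"

Answer: "gnirts"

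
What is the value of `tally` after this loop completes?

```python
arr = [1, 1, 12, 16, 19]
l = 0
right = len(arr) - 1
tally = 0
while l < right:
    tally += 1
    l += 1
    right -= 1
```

Iterations until pointers meet (list length 5)
`tally` takes the values: 0 → 1 → 2

Answer: 2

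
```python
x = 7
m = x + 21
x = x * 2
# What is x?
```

Trace:
`x = 7` → x = 7
`m = x + 21` → m = 28
`x = x * 2` → x = 14
So x = 14

Answer: 14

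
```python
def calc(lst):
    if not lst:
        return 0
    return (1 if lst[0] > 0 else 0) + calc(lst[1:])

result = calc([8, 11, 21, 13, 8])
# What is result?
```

Count of positive elements in [8, 11, 21, 13, 8] = 5

Answer: 5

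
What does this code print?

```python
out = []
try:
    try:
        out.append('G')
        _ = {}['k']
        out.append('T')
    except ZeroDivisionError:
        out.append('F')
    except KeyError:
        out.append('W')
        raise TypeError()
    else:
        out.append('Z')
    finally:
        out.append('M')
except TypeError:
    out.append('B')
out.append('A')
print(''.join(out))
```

Execution trace: 'G' (inner try body) → 'W' (inner except KeyError) → 'M' (inner finally) → 'B' (outer except TypeError) → 'A' (after the try/except). Output: GWMBA

Answer: GWMBA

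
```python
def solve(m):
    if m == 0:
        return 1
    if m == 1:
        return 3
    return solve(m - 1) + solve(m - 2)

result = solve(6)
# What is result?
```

Build up from base cases: solve(0)=1, solve(1)=3, solve(2)=4, solve(3)=7, solve(4)=11, solve(5)=18, solve(6)=29

Answer: 29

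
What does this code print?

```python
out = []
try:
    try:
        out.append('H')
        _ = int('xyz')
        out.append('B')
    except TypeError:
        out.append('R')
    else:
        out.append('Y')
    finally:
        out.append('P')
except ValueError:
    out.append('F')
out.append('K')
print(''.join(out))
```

Execution trace: 'H' (try body) → 'P' (finally) → 'F' (outer except ValueError) → 'K' (after the try/except). Output: HPFK

Answer: HPFK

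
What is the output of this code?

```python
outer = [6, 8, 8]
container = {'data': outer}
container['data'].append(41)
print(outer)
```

Key concept: dict holds reference to list.
Step by step:
`outer = [6, 8, 8]` → outer = [6, 8, 8]
`container = {'data': outer}` → container = {'data': [6, 8, 8]}
`container['data'].append(41)` → outer = [6, 8, 8, 41]; container = {'data': [6, 8, 8, 41]}
`print(outer)` → prints [6, 8, 8, 41]

Answer: [6, 8, 8, 41]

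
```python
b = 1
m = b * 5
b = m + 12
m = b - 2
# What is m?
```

Trace:
`b = 1` → b = 1
`m = b * 5` → m = 5
`b = m + 12` → b = 17
`m = b - 2` → m = 15
So m = 15

Answer: 15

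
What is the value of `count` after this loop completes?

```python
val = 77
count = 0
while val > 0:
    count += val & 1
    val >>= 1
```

Count set bits in 77 (binary: 0b1001101)
`count` takes the values: 0 → 1 → 2 → 3 → 4

Answer: 4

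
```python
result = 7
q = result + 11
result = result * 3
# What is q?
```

Trace:
`result = 7` → result = 7
`q = result + 11` → q = 18
`result = result * 3` → result = 21
So q = 18

Answer: 18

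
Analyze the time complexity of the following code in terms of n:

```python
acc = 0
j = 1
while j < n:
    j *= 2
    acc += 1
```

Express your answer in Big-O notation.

Each loop level contributes: log n. Multiplying the contributions gives O(log n).

Answer: O(log n)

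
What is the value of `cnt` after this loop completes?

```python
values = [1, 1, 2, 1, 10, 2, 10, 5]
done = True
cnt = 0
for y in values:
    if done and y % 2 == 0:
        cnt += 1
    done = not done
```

Count even values at even positions
`cnt` takes the values: 0 → 1 → 2 → 3

Answer: 3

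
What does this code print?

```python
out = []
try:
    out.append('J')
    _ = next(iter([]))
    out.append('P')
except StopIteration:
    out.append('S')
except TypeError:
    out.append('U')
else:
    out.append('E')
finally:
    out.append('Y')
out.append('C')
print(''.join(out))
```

Execution trace: 'J' (try body) → 'S' (except StopIteration) → 'Y' (finally) → 'C' (after the try/except). Output: JSYC

Answer: JSYC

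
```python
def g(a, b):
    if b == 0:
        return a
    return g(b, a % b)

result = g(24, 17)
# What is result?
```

g(24, 17) -> g(17, 7) -> g(7, 3) -> g(3, 1) -> g(1, 0) -> 1

Answer: 1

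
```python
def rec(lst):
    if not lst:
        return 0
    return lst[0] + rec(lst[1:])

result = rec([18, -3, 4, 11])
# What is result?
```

18 + (-3) + 4 + 11 + 0 = 30

Answer: 30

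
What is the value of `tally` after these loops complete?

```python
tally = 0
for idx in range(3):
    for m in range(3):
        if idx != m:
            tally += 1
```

3² - 3 (exclude diagonal)
`tally` takes the values: 0 → 1 → 2 → 3 → 4 → 5 → 6

Answer: 6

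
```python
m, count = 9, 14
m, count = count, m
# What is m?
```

Trace:
`m, count = 9, 14` → m = 9; count = 14
`m, count = count, m` → m = 14; count = 9
So m = 14

Answer: 14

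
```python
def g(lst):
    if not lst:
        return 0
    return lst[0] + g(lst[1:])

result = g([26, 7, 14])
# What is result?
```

26 + 7 + 14 + 0 = 47

Answer: 47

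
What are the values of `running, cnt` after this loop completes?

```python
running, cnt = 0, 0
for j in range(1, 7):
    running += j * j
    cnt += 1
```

Sum of squares and count
`running, cnt` takes the values: (0, 0) → (1, 0) → (1, 1) → (5, 1) → (5, 2) → (14, 2) → (14, 3) → (30, 3) → (30, 4) → (55, 4) → (55, 5) → (91, 5) → (91, 6)

Answer: 91, 6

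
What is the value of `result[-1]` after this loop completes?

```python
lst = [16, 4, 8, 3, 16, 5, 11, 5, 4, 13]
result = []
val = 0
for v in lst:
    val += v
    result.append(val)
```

Cumulative sum ends at 85
`result` takes the values: [] → [16] → [16, 20] → [16, 20, 28] → [16, 20, 28, 31] → [16, 20, 28, 31, 47] → [16, 20, 28, 31, 47, 52] → [16, 20, 28, 31, 47, 52, 63] → [16, 20, 28, 31, 47, 52, 63, 68] → [16, 20, 28, 31, 47, 52, 63, 68, 72] → [16, 20, 28, 31, 47, 52, 63, 68, 72, 85]
So `result[-1]` = 85

Answer: 85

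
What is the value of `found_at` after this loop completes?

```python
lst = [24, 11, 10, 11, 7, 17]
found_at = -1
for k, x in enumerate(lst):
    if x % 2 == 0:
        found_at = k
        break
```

First even number index in [24, 11, 10, 11, 7, 17]
`found_at` takes the values: -1 → 0

Answer: 0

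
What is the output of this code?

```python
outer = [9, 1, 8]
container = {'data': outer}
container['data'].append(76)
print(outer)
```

Key concept: dict holds reference to list.
Step by step:
`outer = [9, 1, 8]` → outer = [9, 1, 8]
`container = {'data': outer}` → container = {'data': [9, 1, 8]}
`container['data'].append(76)` → outer = [9, 1, 8, 76]; container = {'data': [9, 1, 8, 76]}
`print(outer)` → prints [9, 1, 8, 76]

Answer: [9, 1, 8, 76]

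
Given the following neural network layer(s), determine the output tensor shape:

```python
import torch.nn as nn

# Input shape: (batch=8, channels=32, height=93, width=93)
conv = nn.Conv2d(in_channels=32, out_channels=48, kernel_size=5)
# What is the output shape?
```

Input: (8, 32, 93, 93) -> Output: (8, 48, 89, 89)

Answer: (8, 48, 89, 89)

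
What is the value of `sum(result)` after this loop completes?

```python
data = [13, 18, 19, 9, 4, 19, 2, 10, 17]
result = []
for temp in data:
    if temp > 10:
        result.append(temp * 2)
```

Sum of doubled values > 10
`result` takes the values: [] → [26] → [26, 36] → [26, 36, 38] → [26, 36, 38, 38] → [26, 36, 38, 38, 34]
So `sum(result)` = 172

Answer: 172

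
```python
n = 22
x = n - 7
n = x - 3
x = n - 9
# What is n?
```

Trace:
`n = 22` → n = 22
`x = n - 7` → x = 15
`n = x - 3` → n = 12
`x = n - 9` → x = 3
So n = 12

Answer: 12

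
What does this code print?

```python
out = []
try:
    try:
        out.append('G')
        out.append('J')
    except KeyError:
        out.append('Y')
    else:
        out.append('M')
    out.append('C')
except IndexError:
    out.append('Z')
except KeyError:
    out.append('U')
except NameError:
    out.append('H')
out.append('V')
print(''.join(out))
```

Execution trace: 'G' (inner try body) → 'J' (inner try body, no exception) → 'M' (inner else) → 'C' (try body, no exception) → 'V' (after the try/except). Output: GJMCV

Answer: GJMCV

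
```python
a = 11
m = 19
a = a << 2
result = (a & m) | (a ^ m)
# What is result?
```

Trace:
`a = 11` → a = 11
`m = 19` → m = 19
`a = a << 2` → a = 44
`result = (a & m) | (a ^ m)` → result = 63
So result = 63

Answer: 63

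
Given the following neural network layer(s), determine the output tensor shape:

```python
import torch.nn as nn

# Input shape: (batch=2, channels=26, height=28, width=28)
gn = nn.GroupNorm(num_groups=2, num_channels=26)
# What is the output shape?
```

Input: (2, 26, 28, 28) -> Output: (2, 26, 28, 28)

Answer: (2, 26, 28, 28)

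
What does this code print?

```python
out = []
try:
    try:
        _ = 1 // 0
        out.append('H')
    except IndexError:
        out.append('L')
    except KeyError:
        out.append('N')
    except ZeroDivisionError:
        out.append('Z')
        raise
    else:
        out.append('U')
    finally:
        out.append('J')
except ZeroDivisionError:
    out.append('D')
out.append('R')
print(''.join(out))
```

Execution trace: 'Z' (inner except ZeroDivisionError) → 'J' (inner finally) → 'D' (outer except ZeroDivisionError) → 'R' (after the try/except). Output: ZJDR

Answer: ZJDR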